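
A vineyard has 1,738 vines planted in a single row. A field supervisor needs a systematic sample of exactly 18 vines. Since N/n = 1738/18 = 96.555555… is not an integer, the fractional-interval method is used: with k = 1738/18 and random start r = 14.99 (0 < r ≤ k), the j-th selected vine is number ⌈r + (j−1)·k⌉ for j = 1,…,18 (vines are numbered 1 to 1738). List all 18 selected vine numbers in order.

15, 112, 209, 305, 402, 498, 595, 691, 788, 884, 981, 1078, 1174, 1271, 1367, 1464, 1560, 1657

j=1: r + 0k = 14.99 → ⌈·⌉ = 15
j=2: r + 1k = 111.545555… → ⌈·⌉ = 112
j=3: r + 2k = 208.101111… → ⌈·⌉ = 209
j=4: r + 3k = 304.656666… → ⌈·⌉ = 305
j=5: r + 4k = 401.212222… → ⌈·⌉ = 402
j=6: r + 5k = 497.767777… → ⌈·⌉ = 498
j=7: r + 6k = 594.323333… → ⌈·⌉ = 595
j=8: r + 7k = 690.878888… → ⌈·⌉ = 691
j=9: r + 8k = 787.434444… → ⌈·⌉ = 788
j=10: r + 9k = 883.99 → ⌈·⌉ = 884
j=11: r + 10k = 980.545555… → ⌈·⌉ = 981
j=12: r + 11k = 1077.101111… → ⌈·⌉ = 1078
j=13: r + 12k = 1173.656666… → ⌈·⌉ = 1174
j=14: r + 13k = 1270.212222… → ⌈·⌉ = 1271
j=15: r + 14k = 1366.767777… → ⌈·⌉ = 1367
j=16: r + 15k = 1463.323333… → ⌈·⌉ = 1464
j=17: r + 16k = 1559.878888… → ⌈·⌉ = 1560
j=18: r + 17k = 1656.434444… → ⌈·⌉ = 1657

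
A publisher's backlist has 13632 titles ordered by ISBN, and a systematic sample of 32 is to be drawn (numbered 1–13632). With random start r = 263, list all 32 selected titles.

k = N/n = 13632/32 = 426
title 1: 263
title 2: 263 + 426 = 689
title 3: 689 + 426 = 1115
title 4: 1115 + 426 = 1541
title 5: 1541 + 426 = 1967
title 6: 1967 + 426 = 2393
title 7: 2393 + 426 = 2819
title 8: 2819 + 426 = 3245
title 9: 3245 + 426 = 3671
title 10: 3671 + 426 = 4097
title 11: 4097 + 426 = 4523
title 12: 4523 + 426 = 4949
title 13: 4949 + 426 = 5375
title 14: 5375 + 426 = 5801
title 15: 5801 + 426 = 6227
title 16: 6227 + 426 = 6653
title 17: 6653 + 426 = 7079
title 18: 7079 + 426 = 7505
title 19: 7505 + 426 = 7931
title 20: 7931 + 426 = 8357
title 21: 8357 + 426 = 8783
title 22: 8783 + 426 = 9209
title 23: 9209 + 426 = 9635
title 24: 9635 + 426 = 10061
title 25: 10061 + 426 = 10487
title 26: 10487 + 426 = 10913
title 27: 10913 + 426 = 11339
title 28: 11339 + 426 = 11765
title 29: 11765 + 426 = 12191
title 30: 12191 + 426 = 12617
title 31: 12617 + 426 = 13043
title 32: 13043 + 426 = 13469

263, 689, 1115, 1541, 1967, 2393, 2819, 3245, 3671, 4097, 4523, 4949, 5375, 5801, 6227, 6653, 7079, 7505, 7931, 8357, 8783, 9209, 9635, 10061, 10487, 10913, 11339, 11765, 12191, 12617, 13043, 13469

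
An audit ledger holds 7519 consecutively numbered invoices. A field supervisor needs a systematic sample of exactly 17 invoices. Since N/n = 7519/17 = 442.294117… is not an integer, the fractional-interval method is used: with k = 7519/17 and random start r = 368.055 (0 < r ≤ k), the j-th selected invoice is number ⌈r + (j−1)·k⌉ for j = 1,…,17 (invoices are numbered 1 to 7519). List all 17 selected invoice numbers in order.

369, 811, 1253, 1695, 2138, 2580, 3022, 3465, 3907, 4349, 4791, 5234, 5676, 6118, 6561, 7003, 7445

j=1: r + 0k = 368.055 → ⌈·⌉ = 369
j=2: r + 1k = 810.349117… → ⌈·⌉ = 811
j=3: r + 2k = 1252.643235… → ⌈·⌉ = 1253
j=4: r + 3k = 1694.937352… → ⌈·⌉ = 1695
j=5: r + 4k = 2137.231470… → ⌈·⌉ = 2138
j=6: r + 5k = 2579.525588… → ⌈·⌉ = 2580
j=7: r + 6k = 3021.819705… → ⌈·⌉ = 3022
j=8: r + 7k = 3464.113823… → ⌈·⌉ = 3465
j=9: r + 8k = 3906.407941… → ⌈·⌉ = 3907
j=10: r + 9k = 4348.702058… → ⌈·⌉ = 4349
j=11: r + 10k = 4790.996176… → ⌈·⌉ = 4791
j=12: r + 11k = 5233.290294… → ⌈·⌉ = 5234
j=13: r + 12k = 5675.584411… → ⌈·⌉ = 5676
j=14: r + 13k = 6117.878529… → ⌈·⌉ = 6118
j=15: r + 14k = 6560.172647… → ⌈·⌉ = 6561
j=16: r + 15k = 7002.466764… → ⌈·⌉ = 7003
j=17: r + 16k = 7444.760882… → ⌈·⌉ = 7445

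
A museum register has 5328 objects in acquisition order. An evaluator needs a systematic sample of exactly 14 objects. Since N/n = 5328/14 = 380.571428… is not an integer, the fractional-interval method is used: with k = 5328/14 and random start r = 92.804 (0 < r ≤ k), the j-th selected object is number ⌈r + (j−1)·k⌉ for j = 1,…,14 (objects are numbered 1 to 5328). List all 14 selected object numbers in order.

93, 474, 854, 1235, 1616, 1996, 2377, 2757, 3138, 3518, 3899, 4280, 4660, 5041

j=1: r + 0k = 92.804 → ⌈·⌉ = 93
j=2: r + 1k = 473.375428… → ⌈·⌉ = 474
j=3: r + 2k = 853.946857… → ⌈·⌉ = 854
j=4: r + 3k = 1234.518285… → ⌈·⌉ = 1235
j=5: r + 4k = 1615.089714… → ⌈·⌉ = 1616
j=6: r + 5k = 1995.661142… → ⌈·⌉ = 1996
j=7: r + 6k = 2376.232571… → ⌈·⌉ = 2377
j=8: r + 7k = 2756.804 → ⌈·⌉ = 2757
j=9: r + 8k = 3137.375428… → ⌈·⌉ = 3138
j=10: r + 9k = 3517.946857… → ⌈·⌉ = 3518
j=11: r + 10k = 3898.518285… → ⌈·⌉ = 3899
j=12: r + 11k = 4279.089714… → ⌈·⌉ = 4280
j=13: r + 12k = 4659.661142… → ⌈·⌉ = 4660
j=14: r + 13k = 5040.232571… → ⌈·⌉ = 5041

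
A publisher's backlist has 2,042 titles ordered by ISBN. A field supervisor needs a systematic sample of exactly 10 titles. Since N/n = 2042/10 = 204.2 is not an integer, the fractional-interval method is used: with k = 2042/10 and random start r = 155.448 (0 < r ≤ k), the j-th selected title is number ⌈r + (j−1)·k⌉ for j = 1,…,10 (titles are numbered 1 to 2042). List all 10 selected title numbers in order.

j=1: r + 0k = 155.448 → ⌈·⌉ = 156
j=2: r + 1k = 359.648 → ⌈·⌉ = 360
j=3: r + 2k = 563.848 → ⌈·⌉ = 564
j=4: r + 3k = 768.048 → ⌈·⌉ = 769
j=5: r + 4k = 972.248 → ⌈·⌉ = 973
j=6: r + 5k = 1176.448 → ⌈·⌉ = 1177
j=7: r + 6k = 1380.648 → ⌈·⌉ = 1381
j=8: r + 7k = 1584.848 → ⌈·⌉ = 1585
j=9: r + 8k = 1789.048 → ⌈·⌉ = 1790
j=10: r + 9k = 1993.248 → ⌈·⌉ = 1994

156, 360, 564, 769, 973, 1177, 1381, 1585, 1790, 1994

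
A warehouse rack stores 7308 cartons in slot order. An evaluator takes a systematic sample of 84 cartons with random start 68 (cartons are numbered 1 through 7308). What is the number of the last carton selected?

k = 7308/84 = 87
84th selection = r + (84−1)·k = 68 + 83×87 = 68 + 7221 = 7289

7289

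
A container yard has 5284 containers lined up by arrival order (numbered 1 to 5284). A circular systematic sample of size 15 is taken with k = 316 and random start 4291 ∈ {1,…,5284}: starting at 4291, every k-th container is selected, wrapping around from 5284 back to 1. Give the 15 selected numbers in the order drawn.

Selection 1: 4291
Selection 2: 4291 + 316 = 4607
Selection 3: 4607 + 316 = 4923
Selection 4: 4923 + 316 = 5239
Selection 5: 5239 + 316 = 5555 → 5555 − 5284 = 271
Selection 6: 271 + 316 = 587
Selection 7: 587 + 316 = 903
Selection 8: 903 + 316 = 1219
Selection 9: 1219 + 316 = 1535
Selection 10: 1535 + 316 = 1851
Selection 11: 1851 + 316 = 2167
Selection 12: 2167 + 316 = 2483
Selection 13: 2483 + 316 = 2799
Selection 14: 2799 + 316 = 3115
Selection 15: 3115 + 316 = 3431

4291, 4607, 4923, 5239, 271, 587, 903, 1219, 1535, 1851, 2167, 2483, 2799, 3115, 3431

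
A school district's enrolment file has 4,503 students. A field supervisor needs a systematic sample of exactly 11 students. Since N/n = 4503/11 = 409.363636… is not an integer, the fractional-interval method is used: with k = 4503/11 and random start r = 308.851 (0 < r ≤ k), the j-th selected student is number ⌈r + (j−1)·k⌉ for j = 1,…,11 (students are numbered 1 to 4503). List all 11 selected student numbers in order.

309, 719, 1128, 1537, 1947, 2356, 2766, 3175, 3584, 3994, 4403

j=1: r + 0k = 308.851 → ⌈·⌉ = 309
j=2: r + 1k = 718.214636… → ⌈·⌉ = 719
j=3: r + 2k = 1127.578272… → ⌈·⌉ = 1128
j=4: r + 3k = 1536.941909… → ⌈·⌉ = 1537
j=5: r + 4k = 1946.305545… → ⌈·⌉ = 1947
j=6: r + 5k = 2355.669181… → ⌈·⌉ = 2356
j=7: r + 6k = 2765.032818… → ⌈·⌉ = 2766
j=8: r + 7k = 3174.396454… → ⌈·⌉ = 3175
j=9: r + 8k = 3583.760090… → ⌈·⌉ = 3584
j=10: r + 9k = 3993.123727… → ⌈·⌉ = 3994
j=11: r + 10k = 4402.487363… → ⌈·⌉ = 4403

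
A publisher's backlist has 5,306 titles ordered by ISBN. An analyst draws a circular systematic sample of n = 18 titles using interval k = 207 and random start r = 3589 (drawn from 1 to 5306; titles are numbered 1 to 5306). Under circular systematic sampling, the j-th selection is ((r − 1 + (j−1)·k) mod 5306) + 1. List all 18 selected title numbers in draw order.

Selection 1: 3589
Selection 2: 3589 + 207 = 3796
Selection 3: 3796 + 207 = 4003
Selection 4: 4003 + 207 = 4210
Selection 5: 4210 + 207 = 4417
Selection 6: 4417 + 207 = 4624
Selection 7: 4624 + 207 = 4831
Selection 8: 4831 + 207 = 5038
Selection 9: 5038 + 207 = 5245
Selection 10: 5245 + 207 = 5452 → 5452 − 5306 = 146
Selection 11: 146 + 207 = 353
Selection 12: 353 + 207 = 560
Selection 13: 560 + 207 = 767
Selection 14: 767 + 207 = 974
Selection 15: 974 + 207 = 1181
Selection 16: 1181 + 207 = 1388
Selection 17: 1388 + 207 = 1595
Selection 18: 1595 + 207 = 1802

3589, 3796, 4003, 4210, 4417, 4624, 4831, 5038, 5245, 146, 353, 560, 767, 974, 1181, 1388, 1595, 1802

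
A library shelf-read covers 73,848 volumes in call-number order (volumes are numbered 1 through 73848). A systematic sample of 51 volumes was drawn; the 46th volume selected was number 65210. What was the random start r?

50

k = 73848/51 = 1448
r = 65210 − (46−1)×1448 = 65210 − 65160 = 50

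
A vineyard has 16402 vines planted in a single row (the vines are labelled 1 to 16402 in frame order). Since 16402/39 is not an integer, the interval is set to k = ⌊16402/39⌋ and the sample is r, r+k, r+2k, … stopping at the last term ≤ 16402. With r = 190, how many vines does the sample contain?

39

k = ⌊16402/39⌋ = 420
Achieved size = ⌊(16402 − 190)/420⌋ + 1 = ⌊16212/420⌋ + 1 = 38 + 1 = 39
(last selection: 190 + 38×420 = 16150 ≤ 16402; next would be 16570 > 16402)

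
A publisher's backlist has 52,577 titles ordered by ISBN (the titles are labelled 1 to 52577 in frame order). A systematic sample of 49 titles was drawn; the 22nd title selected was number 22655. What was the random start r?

k = 52577/49 = 1073
r = 22655 − (22−1)×1073 = 22655 − 22533 = 122

122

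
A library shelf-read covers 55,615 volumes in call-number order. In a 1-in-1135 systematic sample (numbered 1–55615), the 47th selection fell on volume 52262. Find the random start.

52

k = 1135
r = 52262 − (47−1)×1135 = 52262 − 52210 = 52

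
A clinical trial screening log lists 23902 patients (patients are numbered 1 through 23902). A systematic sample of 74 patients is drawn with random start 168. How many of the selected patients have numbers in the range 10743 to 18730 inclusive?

25

k = 23902/74 = 323
First selection ≥ 10743: 168 + ⌈(10743−168)/323⌉·323 = 168 + 33×323 = 10827
Last selection ≤ 18730: 168 + ⌊(18730−168)/323⌋·323 = 168 + 57×323 = 18579
Count = 57 − 33 + 1 = 25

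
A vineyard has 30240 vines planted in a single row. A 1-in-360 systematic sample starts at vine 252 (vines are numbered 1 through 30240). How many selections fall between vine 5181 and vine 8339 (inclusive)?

k = 360
First selection ≥ 5181: 252 + ⌈(5181−252)/360⌉·360 = 252 + 14×360 = 5292
Last selection ≤ 8339: 252 + ⌊(8339−252)/360⌋·360 = 252 + 22×360 = 8172
Count = 22 − 14 + 1 = 9

9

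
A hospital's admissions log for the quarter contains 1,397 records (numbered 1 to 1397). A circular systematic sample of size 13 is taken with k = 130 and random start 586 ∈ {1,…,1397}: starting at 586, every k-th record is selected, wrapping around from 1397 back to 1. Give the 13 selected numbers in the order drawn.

Selection 1: 586
Selection 2: 586 + 130 = 716
Selection 3: 716 + 130 = 846
Selection 4: 846 + 130 = 976
Selection 5: 976 + 130 = 1106
Selection 6: 1106 + 130 = 1236
Selection 7: 1236 + 130 = 1366
Selection 8: 1366 + 130 = 1496 → 1496 − 1397 = 99
Selection 9: 99 + 130 = 229
Selection 10: 229 + 130 = 359
Selection 11: 359 + 130 = 489
Selection 12: 489 + 130 = 619
Selection 13: 619 + 130 = 749

586, 716, 846, 976, 1106, 1236, 1366, 99, 229, 359, 489, 619, 749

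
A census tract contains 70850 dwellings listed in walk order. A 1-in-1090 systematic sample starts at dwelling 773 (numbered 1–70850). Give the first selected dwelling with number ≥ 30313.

31293

k = 1090
Steps past start: ⌈(30313 − 773)/1090⌉ = ⌈29540/1090⌉ = 28
Selected dwelling: 773 + 28×1090 = 31293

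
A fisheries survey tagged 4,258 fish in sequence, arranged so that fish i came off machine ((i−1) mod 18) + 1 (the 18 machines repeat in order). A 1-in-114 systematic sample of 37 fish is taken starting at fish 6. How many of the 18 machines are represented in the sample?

Consecutive selections differ by k = 114, so their machine numbers differ by 114 mod 18 = 6.
gcd(114, 18) = 6, so the sample visits 18/6 = 3 distinct residues mod 18.
Start 6 is machine 6; the machines hit are 6, 12, 18.

3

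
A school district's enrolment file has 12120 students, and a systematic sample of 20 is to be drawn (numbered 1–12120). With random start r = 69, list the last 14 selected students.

k = N/n = 12120/20 = 606
7th selection = 69 + 6×606 = 3705
8th: 3705 + 606 = 4311
9th: 4311 + 606 = 4917
10th: 4917 + 606 = 5523
11th: 5523 + 606 = 6129
12th: 6129 + 606 = 6735
13th: 6735 + 606 = 7341
14th: 7341 + 606 = 7947
15th: 7947 + 606 = 8553
16th: 8553 + 606 = 9159
17th: 9159 + 606 = 9765
18th: 9765 + 606 = 10371
19th: 10371 + 606 = 10977
20th: 10977 + 606 = 11583

3705, 4311, 4917, 5523, 6129, 6735, 7341, 7947, 8553, 9159, 9765, 10371, 10977, 11583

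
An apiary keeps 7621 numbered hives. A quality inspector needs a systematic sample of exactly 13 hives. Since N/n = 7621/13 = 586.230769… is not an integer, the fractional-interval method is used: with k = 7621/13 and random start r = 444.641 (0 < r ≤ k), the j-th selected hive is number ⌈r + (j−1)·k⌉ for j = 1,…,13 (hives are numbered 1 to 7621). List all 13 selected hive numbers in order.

j=1: r + 0k = 444.641 → ⌈·⌉ = 445
j=2: r + 1k = 1030.871769… → ⌈·⌉ = 1031
j=3: r + 2k = 1617.102538… → ⌈·⌉ = 1618
j=4: r + 3k = 2203.333307… → ⌈·⌉ = 2204
j=5: r + 4k = 2789.564076… → ⌈·⌉ = 2790
j=6: r + 5k = 3375.794846… → ⌈·⌉ = 3376
j=7: r + 6k = 3962.025615… → ⌈·⌉ = 3963
j=8: r + 7k = 4548.256384… → ⌈·⌉ = 4549
j=9: r + 8k = 5134.487153… → ⌈·⌉ = 5135
j=10: r + 9k = 5720.717923… → ⌈·⌉ = 5721
j=11: r + 10k = 6306.948692… → ⌈·⌉ = 6307
j=12: r + 11k = 6893.179461… → ⌈·⌉ = 6894
j=13: r + 12k = 7479.410230… → ⌈·⌉ = 7480

445, 1031, 1618, 2204, 2790, 3376, 3963, 4549, 5135, 5721, 6307, 6894, 7480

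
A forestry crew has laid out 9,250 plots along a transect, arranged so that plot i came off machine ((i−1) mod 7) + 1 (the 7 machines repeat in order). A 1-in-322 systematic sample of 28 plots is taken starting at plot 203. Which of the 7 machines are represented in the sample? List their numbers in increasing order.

Consecutive selections differ by k = 322, so their machine numbers differ by 322 mod 7 = 0.
gcd(322, 7) = 7, so the sample visits 7/7 = 1 distinct residues mod 7.
Start 203 is machine 7; the machines hit are 7.

7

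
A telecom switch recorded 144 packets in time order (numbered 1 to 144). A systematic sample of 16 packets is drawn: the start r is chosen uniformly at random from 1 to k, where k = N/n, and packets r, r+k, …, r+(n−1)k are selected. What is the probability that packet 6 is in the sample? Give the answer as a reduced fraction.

k = 144/16 = 9.
Packet 6 is selected iff r ≡ 6 (mod 9); exactly one such r in {1,…,9}.
Inclusion probability = 1/9.

1/9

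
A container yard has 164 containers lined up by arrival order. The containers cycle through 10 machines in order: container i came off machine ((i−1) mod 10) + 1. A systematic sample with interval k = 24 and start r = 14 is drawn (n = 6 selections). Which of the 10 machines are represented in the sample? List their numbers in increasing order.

2, 4, 6, 8, 10

Consecutive selections differ by k = 24, so their machine numbers differ by 24 mod 10 = 4.
gcd(24, 10) = 2, so the sample visits 10/2 = 5 distinct residues mod 10.
Start 14 is machine 4; the machines hit are 2, 4, 6, 8, 10.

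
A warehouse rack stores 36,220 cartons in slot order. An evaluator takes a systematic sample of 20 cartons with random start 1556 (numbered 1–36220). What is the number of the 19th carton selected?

34154

k = 36220/20 = 1811
19th selection = r + (19−1)·k = 1556 + 18×1811 = 1556 + 32598 = 34154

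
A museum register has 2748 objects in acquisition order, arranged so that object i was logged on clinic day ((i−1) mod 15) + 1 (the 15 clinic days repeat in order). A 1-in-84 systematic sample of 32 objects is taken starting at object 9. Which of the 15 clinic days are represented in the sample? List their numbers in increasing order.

3, 6, 9, 12, 15

Consecutive selections differ by k = 84, so their clinic day numbers differ by 84 mod 15 = 9.
gcd(84, 15) = 3, so the sample visits 15/3 = 5 distinct residues mod 15.
Start 9 is clinic day 9; the clinic days hit are 3, 6, 9, 12, 15.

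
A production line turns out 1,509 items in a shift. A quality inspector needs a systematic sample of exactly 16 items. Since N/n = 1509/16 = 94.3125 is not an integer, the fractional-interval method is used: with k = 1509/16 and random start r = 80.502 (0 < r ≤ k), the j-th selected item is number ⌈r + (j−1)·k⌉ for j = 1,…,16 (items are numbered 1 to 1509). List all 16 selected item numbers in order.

81, 175, 270, 364, 458, 553, 647, 741, 836, 930, 1024, 1118, 1213, 1307, 1401, 1496

j=1: r + 0k = 80.502 → ⌈·⌉ = 81
j=2: r + 1k = 174.8145 → ⌈·⌉ = 175
j=3: r + 2k = 269.127 → ⌈·⌉ = 270
j=4: r + 3k = 363.4395 → ⌈·⌉ = 364
j=5: r + 4k = 457.752 → ⌈·⌉ = 458
j=6: r + 5k = 552.0645 → ⌈·⌉ = 553
j=7: r + 6k = 646.377 → ⌈·⌉ = 647
j=8: r + 7k = 740.6895 → ⌈·⌉ = 741
j=9: r + 8k = 835.002 → ⌈·⌉ = 836
j=10: r + 9k = 929.3145 → ⌈·⌉ = 930
j=11: r + 10k = 1023.627 → ⌈·⌉ = 1024
j=12: r + 11k = 1117.9395 → ⌈·⌉ = 1118
j=13: r + 12k = 1212.252 → ⌈·⌉ = 1213
j=14: r + 13k = 1306.5645 → ⌈·⌉ = 1307
j=15: r + 14k = 1400.877 → ⌈·⌉ = 1401
j=16: r + 15k = 1495.1895 → ⌈·⌉ = 1496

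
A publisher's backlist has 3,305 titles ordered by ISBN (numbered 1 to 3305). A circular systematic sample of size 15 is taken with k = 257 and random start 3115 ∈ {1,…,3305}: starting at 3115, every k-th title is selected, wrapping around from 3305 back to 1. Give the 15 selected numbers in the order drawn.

3115, 67, 324, 581, 838, 1095, 1352, 1609, 1866, 2123, 2380, 2637, 2894, 3151, 103

Selection 1: 3115
Selection 2: 3115 + 257 = 3372 → 3372 − 3305 = 67
Selection 3: 67 + 257 = 324
Selection 4: 324 + 257 = 581
Selection 5: 581 + 257 = 838
Selection 6: 838 + 257 = 1095
Selection 7: 1095 + 257 = 1352
Selection 8: 1352 + 257 = 1609
Selection 9: 1609 + 257 = 1866
Selection 10: 1866 + 257 = 2123
Selection 11: 2123 + 257 = 2380
Selection 12: 2380 + 257 = 2637
Selection 13: 2637 + 257 = 2894
Selection 14: 2894 + 257 = 3151
Selection 15: 3151 + 257 = 3408 → 3408 − 3305 = 103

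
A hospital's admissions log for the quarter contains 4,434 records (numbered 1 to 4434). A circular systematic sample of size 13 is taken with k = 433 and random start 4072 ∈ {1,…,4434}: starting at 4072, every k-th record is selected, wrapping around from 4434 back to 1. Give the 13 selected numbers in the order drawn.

4072, 71, 504, 937, 1370, 1803, 2236, 2669, 3102, 3535, 3968, 4401, 400

Selection 1: 4072
Selection 2: 4072 + 433 = 4505 → 4505 − 4434 = 71
Selection 3: 71 + 433 = 504
Selection 4: 504 + 433 = 937
Selection 5: 937 + 433 = 1370
Selection 6: 1370 + 433 = 1803
Selection 7: 1803 + 433 = 2236
Selection 8: 2236 + 433 = 2669
Selection 9: 2669 + 433 = 3102
Selection 10: 3102 + 433 = 3535
Selection 11: 3535 + 433 = 3968
Selection 12: 3968 + 433 = 4401
Selection 13: 4401 + 433 = 4834 → 4834 − 4434 = 400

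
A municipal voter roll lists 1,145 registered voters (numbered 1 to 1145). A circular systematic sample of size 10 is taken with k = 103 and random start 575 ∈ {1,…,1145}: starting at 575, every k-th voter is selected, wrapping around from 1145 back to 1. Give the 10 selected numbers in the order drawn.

Selection 1: 575
Selection 2: 575 + 103 = 678
Selection 3: 678 + 103 = 781
Selection 4: 781 + 103 = 884
Selection 5: 884 + 103 = 987
Selection 6: 987 + 103 = 1090
Selection 7: 1090 + 103 = 1193 → 1193 − 1145 = 48
Selection 8: 48 + 103 = 151
Selection 9: 151 + 103 = 254
Selection 10: 254 + 103 = 357

575, 678, 781, 884, 987, 1090, 48, 151, 254, 357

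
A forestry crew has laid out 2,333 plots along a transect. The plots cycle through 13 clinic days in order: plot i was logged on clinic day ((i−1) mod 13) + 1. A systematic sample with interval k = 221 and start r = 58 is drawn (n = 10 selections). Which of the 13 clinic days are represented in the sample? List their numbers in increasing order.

6

Consecutive selections differ by k = 221, so their clinic day numbers differ by 221 mod 13 = 0.
gcd(221, 13) = 13, so the sample visits 13/13 = 1 distinct residues mod 13.
Start 58 is clinic day 6; the clinic days hit are 6.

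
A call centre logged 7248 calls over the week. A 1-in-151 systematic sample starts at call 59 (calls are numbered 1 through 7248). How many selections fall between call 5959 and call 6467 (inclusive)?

3

k = 151
First selection ≥ 5959: 59 + ⌈(5959−59)/151⌉·151 = 59 + 40×151 = 6099
Last selection ≤ 6467: 59 + ⌊(6467−59)/151⌋·151 = 59 + 42×151 = 6401
Count = 42 − 40 + 1 = 3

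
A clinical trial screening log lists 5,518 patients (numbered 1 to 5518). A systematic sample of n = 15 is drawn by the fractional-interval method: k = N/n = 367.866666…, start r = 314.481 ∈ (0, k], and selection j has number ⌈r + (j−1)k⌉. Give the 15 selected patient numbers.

j=1: r + 0k = 314.481 → ⌈·⌉ = 315
j=2: r + 1k = 682.347666… → ⌈·⌉ = 683
j=3: r + 2k = 1050.214333… → ⌈·⌉ = 1051
j=4: r + 3k = 1418.081 → ⌈·⌉ = 1419
j=5: r + 4k = 1785.947666… → ⌈·⌉ = 1786
j=6: r + 5k = 2153.814333… → ⌈·⌉ = 2154
j=7: r + 6k = 2521.681 → ⌈·⌉ = 2522
j=8: r + 7k = 2889.547666… → ⌈·⌉ = 2890
j=9: r + 8k = 3257.414333… → ⌈·⌉ = 3258
j=10: r + 9k = 3625.281 → ⌈·⌉ = 3626
j=11: r + 10k = 3993.147666… → ⌈·⌉ = 3994
j=12: r + 11k = 4361.014333… → ⌈·⌉ = 4362
j=13: r + 12k = 4728.881 → ⌈·⌉ = 4729
j=14: r + 13k = 5096.747666… → ⌈·⌉ = 5097
j=15: r + 14k = 5464.614333… → ⌈·⌉ = 5465

315, 683, 1051, 1419, 1786, 2154, 2522, 2890, 3258, 3626, 3994, 4362, 4729, 5097, 5465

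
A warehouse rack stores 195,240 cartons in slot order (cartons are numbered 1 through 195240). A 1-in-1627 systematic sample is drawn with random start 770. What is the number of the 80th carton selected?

129303

k = 1627
80th selection = r + (80−1)·k = 770 + 79×1627 = 770 + 128533 = 129303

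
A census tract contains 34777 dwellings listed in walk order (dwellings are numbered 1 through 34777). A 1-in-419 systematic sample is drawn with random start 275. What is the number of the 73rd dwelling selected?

30443

k = 419
73rd selection = r + (73−1)·k = 275 + 72×419 = 275 + 30168 = 30443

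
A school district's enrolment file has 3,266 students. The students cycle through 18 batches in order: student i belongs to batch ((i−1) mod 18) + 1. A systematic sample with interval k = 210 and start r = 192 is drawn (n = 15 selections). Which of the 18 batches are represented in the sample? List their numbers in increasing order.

6, 12, 18

Consecutive selections differ by k = 210, so their batch numbers differ by 210 mod 18 = 12.
gcd(210, 18) = 6, so the sample visits 18/6 = 3 distinct residues mod 18.
Start 192 is batch 12; the batches hit are 6, 12, 18.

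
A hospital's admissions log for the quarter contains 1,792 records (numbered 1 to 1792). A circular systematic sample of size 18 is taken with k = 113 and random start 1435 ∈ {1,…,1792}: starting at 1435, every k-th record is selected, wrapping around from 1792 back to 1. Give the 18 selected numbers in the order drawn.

Selection 1: 1435
Selection 2: 1435 + 113 = 1548
Selection 3: 1548 + 113 = 1661
Selection 4: 1661 + 113 = 1774
Selection 5: 1774 + 113 = 1887 → 1887 − 1792 = 95
Selection 6: 95 + 113 = 208
Selection 7: 208 + 113 = 321
Selection 8: 321 + 113 = 434
Selection 9: 434 + 113 = 547
Selection 10: 547 + 113 = 660
Selection 11: 660 + 113 = 773
Selection 12: 773 + 113 = 886
Selection 13: 886 + 113 = 999
Selection 14: 999 + 113 = 1112
Selection 15: 1112 + 113 = 1225
Selection 16: 1225 + 113 = 1338
Selection 17: 1338 + 113 = 1451
Selection 18: 1451 + 113 = 1564

1435, 1548, 1661, 1774, 95, 208, 321, 434, 547, 660, 773, 886, 999, 1112, 1225, 1338, 1451, 1564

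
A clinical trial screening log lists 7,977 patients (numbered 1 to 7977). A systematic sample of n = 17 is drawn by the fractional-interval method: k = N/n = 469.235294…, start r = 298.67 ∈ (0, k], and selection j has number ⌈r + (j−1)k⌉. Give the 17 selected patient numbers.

j=1: r + 0k = 298.67 → ⌈·⌉ = 299
j=2: r + 1k = 767.905294… → ⌈·⌉ = 768
j=3: r + 2k = 1237.140588… → ⌈·⌉ = 1238
j=4: r + 3k = 1706.375882… → ⌈·⌉ = 1707
j=5: r + 4k = 2175.611176… → ⌈·⌉ = 2176
j=6: r + 5k = 2644.846470… → ⌈·⌉ = 2645
j=7: r + 6k = 3114.081764… → ⌈·⌉ = 3115
j=8: r + 7k = 3583.317058… → ⌈·⌉ = 3584
j=9: r + 8k = 4052.552352… → ⌈·⌉ = 4053
j=10: r + 9k = 4521.787647… → ⌈·⌉ = 4522
j=11: r + 10k = 4991.022941… → ⌈·⌉ = 4992
j=12: r + 11k = 5460.258235… → ⌈·⌉ = 5461
j=13: r + 12k = 5929.493529… → ⌈·⌉ = 5930
j=14: r + 13k = 6398.728823… → ⌈·⌉ = 6399
j=15: r + 14k = 6867.964117… → ⌈·⌉ = 6868
j=16: r + 15k = 7337.199411… → ⌈·⌉ = 7338
j=17: r + 16k = 7806.434705… → ⌈·⌉ = 7807

299, 768, 1238, 1707, 2176, 2645, 3115, 3584, 4053, 4522, 4992, 5461, 5930, 6399, 6868, 7338, 7807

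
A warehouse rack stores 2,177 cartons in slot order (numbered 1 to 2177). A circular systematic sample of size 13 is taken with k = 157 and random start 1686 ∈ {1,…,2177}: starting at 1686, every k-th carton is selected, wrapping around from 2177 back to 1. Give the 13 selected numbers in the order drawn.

Selection 1: 1686
Selection 2: 1686 + 157 = 1843
Selection 3: 1843 + 157 = 2000
Selection 4: 2000 + 157 = 2157
Selection 5: 2157 + 157 = 2314 → 2314 − 2177 = 137
Selection 6: 137 + 157 = 294
Selection 7: 294 + 157 = 451
Selection 8: 451 + 157 = 608
Selection 9: 608 + 157 = 765
Selection 10: 765 + 157 = 922
Selection 11: 922 + 157 = 1079
Selection 12: 1079 + 157 = 1236
Selection 13: 1236 + 157 = 1393

1686, 1843, 2000, 2157, 137, 294, 451, 608, 765, 922, 1079, 1236, 1393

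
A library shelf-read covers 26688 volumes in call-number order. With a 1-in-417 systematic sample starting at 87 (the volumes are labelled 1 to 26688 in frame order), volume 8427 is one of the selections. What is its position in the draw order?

k = 417
position = (8427 − 87)/417 + 1 = 8340/417 + 1 = 20 + 1 = 21

21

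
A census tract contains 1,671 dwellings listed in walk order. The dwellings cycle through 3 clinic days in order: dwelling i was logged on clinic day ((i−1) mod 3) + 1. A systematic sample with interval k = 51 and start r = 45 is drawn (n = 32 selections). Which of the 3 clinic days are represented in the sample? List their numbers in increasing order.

Consecutive selections differ by k = 51, so their clinic day numbers differ by 51 mod 3 = 0.
gcd(51, 3) = 3, so the sample visits 3/3 = 1 distinct residues mod 3.
Start 45 is clinic day 3; the clinic days hit are 3.

3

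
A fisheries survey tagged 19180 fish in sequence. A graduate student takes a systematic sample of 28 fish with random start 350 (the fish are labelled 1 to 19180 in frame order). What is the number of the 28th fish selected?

18845

k = 19180/28 = 685
28th selection = r + (28−1)·k = 350 + 27×685 = 350 + 18495 = 18845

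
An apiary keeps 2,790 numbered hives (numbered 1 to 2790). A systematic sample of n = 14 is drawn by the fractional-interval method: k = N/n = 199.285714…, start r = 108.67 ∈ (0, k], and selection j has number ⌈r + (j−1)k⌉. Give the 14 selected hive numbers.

j=1: r + 0k = 108.67 → ⌈·⌉ = 109
j=2: r + 1k = 307.955714… → ⌈·⌉ = 308
j=3: r + 2k = 507.241428… → ⌈·⌉ = 508
j=4: r + 3k = 706.527142… → ⌈·⌉ = 707
j=5: r + 4k = 905.812857… → ⌈·⌉ = 906
j=6: r + 5k = 1105.098571… → ⌈·⌉ = 1106
j=7: r + 6k = 1304.384285… → ⌈·⌉ = 1305
j=8: r + 7k = 1503.67 → ⌈·⌉ = 1504
j=9: r + 8k = 1702.955714… → ⌈·⌉ = 1703
j=10: r + 9k = 1902.241428… → ⌈·⌉ = 1903
j=11: r + 10k = 2101.527142… → ⌈·⌉ = 2102
j=12: r + 11k = 2300.812857… → ⌈·⌉ = 2301
j=13: r + 12k = 2500.098571… → ⌈·⌉ = 2501
j=14: r + 13k = 2699.384285… → ⌈·⌉ = 2700

109, 308, 508, 707, 906, 1106, 1305, 1504, 1703, 1903, 2102, 2301, 2501, 2700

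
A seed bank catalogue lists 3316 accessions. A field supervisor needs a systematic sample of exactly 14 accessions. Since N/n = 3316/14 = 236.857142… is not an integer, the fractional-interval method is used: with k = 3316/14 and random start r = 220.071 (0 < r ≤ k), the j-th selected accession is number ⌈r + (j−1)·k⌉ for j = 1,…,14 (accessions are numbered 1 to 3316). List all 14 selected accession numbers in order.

j=1: r + 0k = 220.071 → ⌈·⌉ = 221
j=2: r + 1k = 456.928142… → ⌈·⌉ = 457
j=3: r + 2k = 693.785285… → ⌈·⌉ = 694
j=4: r + 3k = 930.642428… → ⌈·⌉ = 931
j=5: r + 4k = 1167.499571… → ⌈·⌉ = 1168
j=6: r + 5k = 1404.356714… → ⌈·⌉ = 1405
j=7: r + 6k = 1641.213857… → ⌈·⌉ = 1642
j=8: r + 7k = 1878.071 → ⌈·⌉ = 1879
j=9: r + 8k = 2114.928142… → ⌈·⌉ = 2115
j=10: r + 9k = 2351.785285… → ⌈·⌉ = 2352
j=11: r + 10k = 2588.642428… → ⌈·⌉ = 2589
j=12: r + 11k = 2825.499571… → ⌈·⌉ = 2826
j=13: r + 12k = 3062.356714… → ⌈·⌉ = 3063
j=14: r + 13k = 3299.213857… → ⌈·⌉ = 3300

221, 457, 694, 931, 1168, 1405, 1642, 1879, 2115, 2352, 2589, 2826, 3063, 3300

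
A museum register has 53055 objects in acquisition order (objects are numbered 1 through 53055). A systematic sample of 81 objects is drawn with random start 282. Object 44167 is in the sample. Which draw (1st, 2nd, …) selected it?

68

k = 53055/81 = 655
position = (44167 − 282)/655 + 1 = 43885/655 + 1 = 67 + 1 = 68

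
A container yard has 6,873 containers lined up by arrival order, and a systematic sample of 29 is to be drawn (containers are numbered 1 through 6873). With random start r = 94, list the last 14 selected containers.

k = N/n = 6873/29 = 237
16th selection = 94 + 15×237 = 3649
17th: 3649 + 237 = 3886
18th: 3886 + 237 = 4123
19th: 4123 + 237 = 4360
20th: 4360 + 237 = 4597
21st: 4597 + 237 = 4834
22nd: 4834 + 237 = 5071
23rd: 5071 + 237 = 5308
24th: 5308 + 237 = 5545
25th: 5545 + 237 = 5782
26th: 5782 + 237 = 6019
27th: 6019 + 237 = 6256
28th: 6256 + 237 = 6493
29th: 6493 + 237 = 6730

3649, 3886, 4123, 4360, 4597, 4834, 5071, 5308, 5545, 5782, 6019, 6256, 6493, 6730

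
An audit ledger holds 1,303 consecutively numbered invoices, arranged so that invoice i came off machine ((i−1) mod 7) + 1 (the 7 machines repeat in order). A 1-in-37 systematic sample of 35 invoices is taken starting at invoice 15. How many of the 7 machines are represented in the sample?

Consecutive selections differ by k = 37, so their machine numbers differ by 37 mod 7 = 2.
gcd(37, 7) = 1, so the sample visits 7/1 = 7 distinct residues mod 7.
Start 15 is machine 1; the machines hit are 1, 2, 3, 4, 5, 6, 7.

7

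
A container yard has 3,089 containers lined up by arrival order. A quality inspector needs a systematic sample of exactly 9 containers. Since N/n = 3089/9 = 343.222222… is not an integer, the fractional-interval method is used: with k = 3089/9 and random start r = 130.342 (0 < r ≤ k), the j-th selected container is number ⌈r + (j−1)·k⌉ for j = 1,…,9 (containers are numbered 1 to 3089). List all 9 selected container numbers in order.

131, 474, 817, 1161, 1504, 1847, 2190, 2533, 2877

j=1: r + 0k = 130.342 → ⌈·⌉ = 131
j=2: r + 1k = 473.564222… → ⌈·⌉ = 474
j=3: r + 2k = 816.786444… → ⌈·⌉ = 817
j=4: r + 3k = 1160.008666… → ⌈·⌉ = 1161
j=5: r + 4k = 1503.230888… → ⌈·⌉ = 1504
j=6: r + 5k = 1846.453111… → ⌈·⌉ = 1847
j=7: r + 6k = 2189.675333… → ⌈·⌉ = 2190
j=8: r + 7k = 2532.897555… → ⌈·⌉ = 2533
j=9: r + 8k = 2876.119777… → ⌈·⌉ = 2877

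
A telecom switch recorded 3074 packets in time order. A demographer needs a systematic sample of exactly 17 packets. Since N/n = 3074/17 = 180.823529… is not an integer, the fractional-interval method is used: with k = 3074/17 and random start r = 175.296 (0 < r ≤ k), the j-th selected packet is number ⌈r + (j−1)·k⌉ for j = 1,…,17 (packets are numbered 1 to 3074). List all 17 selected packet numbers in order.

176, 357, 537, 718, 899, 1080, 1261, 1442, 1622, 1803, 1984, 2165, 2346, 2527, 2707, 2888, 3069

j=1: r + 0k = 175.296 → ⌈·⌉ = 176
j=2: r + 1k = 356.119529… → ⌈·⌉ = 357
j=3: r + 2k = 536.943058… → ⌈·⌉ = 537
j=4: r + 3k = 717.766588… → ⌈·⌉ = 718
j=5: r + 4k = 898.590117… → ⌈·⌉ = 899
j=6: r + 5k = 1079.413647… → ⌈·⌉ = 1080
j=7: r + 6k = 1260.237176… → ⌈·⌉ = 1261
j=8: r + 7k = 1441.060705… → ⌈·⌉ = 1442
j=9: r + 8k = 1621.884235… → ⌈·⌉ = 1622
j=10: r + 9k = 1802.707764… → ⌈·⌉ = 1803
j=11: r + 10k = 1983.531294… → ⌈·⌉ = 1984
j=12: r + 11k = 2164.354823… → ⌈·⌉ = 2165
j=13: r + 12k = 2345.178352… → ⌈·⌉ = 2346
j=14: r + 13k = 2526.001882… → ⌈·⌉ = 2527
j=15: r + 14k = 2706.825411… → ⌈·⌉ = 2707
j=16: r + 15k = 2887.648941… → ⌈·⌉ = 2888
j=17: r + 16k = 3068.472470… → ⌈·⌉ = 3069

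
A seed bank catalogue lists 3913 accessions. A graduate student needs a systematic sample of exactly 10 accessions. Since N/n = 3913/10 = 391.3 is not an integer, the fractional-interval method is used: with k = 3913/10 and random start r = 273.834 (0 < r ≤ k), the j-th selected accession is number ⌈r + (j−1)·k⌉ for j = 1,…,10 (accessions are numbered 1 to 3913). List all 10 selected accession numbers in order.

274, 666, 1057, 1448, 1840, 2231, 2622, 3013, 3405, 3796

j=1: r + 0k = 273.834 → ⌈·⌉ = 274
j=2: r + 1k = 665.134 → ⌈·⌉ = 666
j=3: r + 2k = 1056.434 → ⌈·⌉ = 1057
j=4: r + 3k = 1447.734 → ⌈·⌉ = 1448
j=5: r + 4k = 1839.034 → ⌈·⌉ = 1840
j=6: r + 5k = 2230.334 → ⌈·⌉ = 2231
j=7: r + 6k = 2621.634 → ⌈·⌉ = 2622
j=8: r + 7k = 3012.934 → ⌈·⌉ = 3013
j=9: r + 8k = 3404.234 → ⌈·⌉ = 3405
j=10: r + 9k = 3795.534 → ⌈·⌉ = 3796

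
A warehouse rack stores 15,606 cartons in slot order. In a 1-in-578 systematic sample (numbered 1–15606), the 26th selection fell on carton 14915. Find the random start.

k = 578
r = 14915 − (26−1)×578 = 14915 − 14450 = 465

465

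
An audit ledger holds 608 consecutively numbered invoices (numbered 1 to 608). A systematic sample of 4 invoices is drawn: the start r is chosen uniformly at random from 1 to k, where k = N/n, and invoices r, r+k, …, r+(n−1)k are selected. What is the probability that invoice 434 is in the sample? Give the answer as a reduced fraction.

1/152

k = 608/4 = 152.
Invoice 434 is selected iff r ≡ 434 (mod 152); exactly one such r in {1,…,152}.
Inclusion probability = 1/152.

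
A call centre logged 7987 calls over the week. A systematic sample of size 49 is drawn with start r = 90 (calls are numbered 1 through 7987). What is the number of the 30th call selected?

4817

k = 7987/49 = 163
30th selection = r + (30−1)·k = 90 + 29×163 = 90 + 4727 = 4817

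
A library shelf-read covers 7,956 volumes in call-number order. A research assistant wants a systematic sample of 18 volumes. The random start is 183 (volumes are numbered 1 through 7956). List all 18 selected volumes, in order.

k = N/n = 7956/18 = 442
volume 1: 183
volume 2: 183 + 442 = 625
volume 3: 625 + 442 = 1067
volume 4: 1067 + 442 = 1509
volume 5: 1509 + 442 = 1951
volume 6: 1951 + 442 = 2393
volume 7: 2393 + 442 = 2835
volume 8: 2835 + 442 = 3277
volume 9: 3277 + 442 = 3719
volume 10: 3719 + 442 = 4161
volume 11: 4161 + 442 = 4603
volume 12: 4603 + 442 = 5045
volume 13: 5045 + 442 = 5487
volume 14: 5487 + 442 = 5929
volume 15: 5929 + 442 = 6371
volume 16: 6371 + 442 = 6813
volume 17: 6813 + 442 = 7255
volume 18: 7255 + 442 = 7697

183, 625, 1067, 1509, 1951, 2393, 2835, 3277, 3719, 4161, 4603, 5045, 5487, 5929, 6371, 6813, 7255, 7697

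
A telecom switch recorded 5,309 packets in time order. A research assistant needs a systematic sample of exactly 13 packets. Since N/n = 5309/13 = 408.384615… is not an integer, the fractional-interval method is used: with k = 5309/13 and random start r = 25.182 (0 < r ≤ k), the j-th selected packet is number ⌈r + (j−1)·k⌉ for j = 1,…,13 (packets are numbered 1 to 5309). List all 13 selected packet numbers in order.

j=1: r + 0k = 25.182 → ⌈·⌉ = 26
j=2: r + 1k = 433.566615… → ⌈·⌉ = 434
j=3: r + 2k = 841.951230… → ⌈·⌉ = 842
j=4: r + 3k = 1250.335846… → ⌈·⌉ = 1251
j=5: r + 4k = 1658.720461… → ⌈·⌉ = 1659
j=6: r + 5k = 2067.105076… → ⌈·⌉ = 2068
j=7: r + 6k = 2475.489692… → ⌈·⌉ = 2476
j=8: r + 7k = 2883.874307… → ⌈·⌉ = 2884
j=9: r + 8k = 3292.258923… → ⌈·⌉ = 3293
j=10: r + 9k = 3700.643538… → ⌈·⌉ = 3701
j=11: r + 10k = 4109.028153… → ⌈·⌉ = 4110
j=12: r + 11k = 4517.412769… → ⌈·⌉ = 4518
j=13: r + 12k = 4925.797384… → ⌈·⌉ = 4926

26, 434, 842, 1251, 1659, 2068, 2476, 2884, 3293, 3701, 4110, 4518, 4926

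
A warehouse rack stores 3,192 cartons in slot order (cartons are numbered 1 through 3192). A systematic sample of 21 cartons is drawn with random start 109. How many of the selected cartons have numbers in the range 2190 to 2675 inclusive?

k = 3192/21 = 152
First selection ≥ 2190: 109 + ⌈(2190−109)/152⌉·152 = 109 + 14×152 = 2237
Last selection ≤ 2675: 109 + ⌊(2675−109)/152⌋·152 = 109 + 16×152 = 2541
Count = 16 − 14 + 1 = 3

3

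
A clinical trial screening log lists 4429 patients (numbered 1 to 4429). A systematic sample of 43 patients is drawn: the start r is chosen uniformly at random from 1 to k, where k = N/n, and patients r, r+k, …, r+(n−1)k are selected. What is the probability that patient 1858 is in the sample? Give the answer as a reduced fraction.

k = 4429/43 = 103.
Patient 1858 is selected iff r ≡ 1858 (mod 103); exactly one such r in {1,…,103}.
Inclusion probability = 1/103.

1/103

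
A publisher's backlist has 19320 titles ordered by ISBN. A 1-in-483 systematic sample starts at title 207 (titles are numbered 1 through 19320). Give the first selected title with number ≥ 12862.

13248

k = 483
Steps past start: ⌈(12862 − 207)/483⌉ = ⌈12655/483⌉ = 27
Selected title: 207 + 27×483 = 13248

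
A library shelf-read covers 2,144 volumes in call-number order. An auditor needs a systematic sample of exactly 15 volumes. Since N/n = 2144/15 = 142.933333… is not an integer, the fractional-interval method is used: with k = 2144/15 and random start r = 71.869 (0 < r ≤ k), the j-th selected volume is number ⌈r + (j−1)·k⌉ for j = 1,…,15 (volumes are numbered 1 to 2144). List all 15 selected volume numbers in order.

j=1: r + 0k = 71.869 → ⌈·⌉ = 72
j=2: r + 1k = 214.802333… → ⌈·⌉ = 215
j=3: r + 2k = 357.735666… → ⌈·⌉ = 358
j=4: r + 3k = 500.669 → ⌈·⌉ = 501
j=5: r + 4k = 643.602333… → ⌈·⌉ = 644
j=6: r + 5k = 786.535666… → ⌈·⌉ = 787
j=7: r + 6k = 929.469 → ⌈·⌉ = 930
j=8: r + 7k = 1072.402333… → ⌈·⌉ = 1073
j=9: r + 8k = 1215.335666… → ⌈·⌉ = 1216
j=10: r + 9k = 1358.269 → ⌈·⌉ = 1359
j=11: r + 10k = 1501.202333… → ⌈·⌉ = 1502
j=12: r + 11k = 1644.135666… → ⌈·⌉ = 1645
j=13: r + 12k = 1787.069 → ⌈·⌉ = 1788
j=14: r + 13k = 1930.002333… → ⌈·⌉ = 1931
j=15: r + 14k = 2072.935666… → ⌈·⌉ = 2073

72, 215, 358, 501, 644, 787, 930, 1073, 1216, 1359, 1502, 1645, 1788, 1931, 2073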